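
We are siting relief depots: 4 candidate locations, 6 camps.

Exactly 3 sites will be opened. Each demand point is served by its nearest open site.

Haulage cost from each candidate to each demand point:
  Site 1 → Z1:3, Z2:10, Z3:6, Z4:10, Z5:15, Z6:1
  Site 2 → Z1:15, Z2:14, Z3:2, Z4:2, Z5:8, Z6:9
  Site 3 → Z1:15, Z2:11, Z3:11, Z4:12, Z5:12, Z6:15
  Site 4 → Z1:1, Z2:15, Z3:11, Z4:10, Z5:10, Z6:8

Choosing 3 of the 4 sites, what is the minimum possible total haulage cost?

Open {Site 1, Site 2, Site 4}.
  Z1→Site 4 1, Z2→Site 1 10, Z3→Site 2 2, Z4→Site 2 2, Z5→Site 2 8, Z6→Site 1 1  ⇒ total 24.
Compare {Site 1, Site 2, Site 3}: total 26.
Compare {Site 2, Site 3, Site 4}: total 32.
No size-3 selection does better; minimum is 24.

24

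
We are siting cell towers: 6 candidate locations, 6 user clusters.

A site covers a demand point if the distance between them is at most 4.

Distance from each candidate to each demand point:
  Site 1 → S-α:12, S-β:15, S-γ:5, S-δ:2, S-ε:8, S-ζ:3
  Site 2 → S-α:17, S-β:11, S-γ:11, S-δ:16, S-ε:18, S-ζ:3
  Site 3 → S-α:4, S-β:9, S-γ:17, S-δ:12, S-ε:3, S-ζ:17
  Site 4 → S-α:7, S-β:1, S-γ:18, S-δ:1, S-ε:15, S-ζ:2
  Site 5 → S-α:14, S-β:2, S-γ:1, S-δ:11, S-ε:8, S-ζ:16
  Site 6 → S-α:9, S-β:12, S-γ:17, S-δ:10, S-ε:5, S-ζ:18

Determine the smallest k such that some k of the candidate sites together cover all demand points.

Coverage sets (demand points within 4 of each site):
  Site 1: {S-δ, S-ζ}
  Site 2: {S-ζ}
  Site 3: {S-α, S-ε}
  Site 4: {S-β, S-δ, S-ζ}
  Site 5: {S-β, S-γ}
  Site 6: {}
No 2 sites suffice: every size-2 union leaves at least one demand point uncovered.
But {Site 1, Site 3, Site 5} covers everything, so the minimum is 3.

3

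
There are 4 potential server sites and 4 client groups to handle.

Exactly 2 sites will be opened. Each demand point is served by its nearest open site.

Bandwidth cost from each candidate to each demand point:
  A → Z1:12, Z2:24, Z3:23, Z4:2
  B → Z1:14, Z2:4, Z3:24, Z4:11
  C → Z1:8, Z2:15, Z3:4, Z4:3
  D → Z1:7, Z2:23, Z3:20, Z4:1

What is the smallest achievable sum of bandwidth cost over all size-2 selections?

Open {B, C}.
  Z1→C 8, Z2→B 4, Z3→C 4, Z4→C 3  ⇒ total 19.
Compare {C, D}: total 27.
Compare {A, C}: total 29.
No size-2 selection does better; minimum is 19.

19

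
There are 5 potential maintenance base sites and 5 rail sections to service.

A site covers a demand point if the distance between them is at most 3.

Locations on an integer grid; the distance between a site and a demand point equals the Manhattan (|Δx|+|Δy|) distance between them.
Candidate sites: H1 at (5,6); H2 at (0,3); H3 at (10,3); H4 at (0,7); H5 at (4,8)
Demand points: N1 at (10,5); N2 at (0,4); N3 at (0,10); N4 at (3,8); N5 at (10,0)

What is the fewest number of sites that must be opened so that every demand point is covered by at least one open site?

3

Coverage sets (demand points within 3 of each site):
  H1: {}
  H2: {N2}
  H3: {N1, N5}
  H4: {N2, N3}
  H5: {N4}
No 2 sites suffice: every size-2 union leaves at least one demand point uncovered.
But {H3, H4, H5} covers everything, so the minimum is 3.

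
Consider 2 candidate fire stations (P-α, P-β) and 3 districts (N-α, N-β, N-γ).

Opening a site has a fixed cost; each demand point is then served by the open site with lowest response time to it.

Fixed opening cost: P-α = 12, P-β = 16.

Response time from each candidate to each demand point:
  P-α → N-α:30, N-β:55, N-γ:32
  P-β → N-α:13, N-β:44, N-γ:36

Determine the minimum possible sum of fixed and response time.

Open {P-β}: assign each demand point to its cheapest open site.
  N-α→P-β 13, N-β→P-β 44, N-γ→P-β 36
  response time 93, fixed 16 → total 109.
Compare {P-α, P-β}: response time 89 + fixed 28 = 117.
Compare {P-α}: response time 117 + fixed 12 = 129.

109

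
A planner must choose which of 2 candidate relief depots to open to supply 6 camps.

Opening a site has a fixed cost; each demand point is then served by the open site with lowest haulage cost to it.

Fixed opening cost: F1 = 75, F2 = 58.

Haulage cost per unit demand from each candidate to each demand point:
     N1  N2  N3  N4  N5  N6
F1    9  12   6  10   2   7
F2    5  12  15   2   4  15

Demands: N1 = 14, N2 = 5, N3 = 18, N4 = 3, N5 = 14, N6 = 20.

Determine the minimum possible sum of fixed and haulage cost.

Open {F1, F2}: assign each demand point to its cheapest open site.
  N1→F2 14×5=70, N2→F1 5×12=60, N3→F1 18×6=108, N4→F2 3×2=6, N5→F1 14×2=28, N6→F1 20×7=140
  haulage cost 412, fixed 133 → total 545.
Compare {F1}: haulage cost 492 + fixed 75 = 567.
Compare {F2}: haulage cost 762 + fixed 58 = 820.

545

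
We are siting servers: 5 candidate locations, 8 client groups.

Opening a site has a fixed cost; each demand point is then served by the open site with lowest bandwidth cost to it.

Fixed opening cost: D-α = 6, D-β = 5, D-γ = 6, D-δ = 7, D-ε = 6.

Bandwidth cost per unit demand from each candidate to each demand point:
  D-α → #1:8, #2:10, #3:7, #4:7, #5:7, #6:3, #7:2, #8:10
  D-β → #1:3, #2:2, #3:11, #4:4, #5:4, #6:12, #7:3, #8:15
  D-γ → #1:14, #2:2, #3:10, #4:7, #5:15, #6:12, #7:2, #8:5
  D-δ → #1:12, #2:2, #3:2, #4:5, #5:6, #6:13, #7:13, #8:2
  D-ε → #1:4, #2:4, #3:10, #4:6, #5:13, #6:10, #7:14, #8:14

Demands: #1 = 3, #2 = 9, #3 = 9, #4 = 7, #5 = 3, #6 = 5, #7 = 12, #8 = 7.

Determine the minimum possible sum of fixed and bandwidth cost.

Open {D-α, D-β, D-δ}: assign each demand point to its cheapest open site.
  #1→D-β 3×3=9, #2→D-β 9×2=18, #3→D-δ 9×2=18, #4→D-β 7×4=28, #5→D-β 3×4=12, #6→D-α 5×3=15, #7→D-α 12×2=24, #8→D-δ 7×2=14
  bandwidth cost 138, fixed 18 → total 156.
Compare {D-α, D-β, D-γ, D-δ}: bandwidth cost 138 + fixed 24 = 162.
Compare {D-α, D-β, D-δ, D-ε}: bandwidth cost 138 + fixed 24 = 162.
Compare {D-α, D-β, D-γ, D-δ, D-ε}: bandwidth cost 138 + fixed 30 = 168.
All other subsets cost ≥ 162. Minimum total cost: 156.

156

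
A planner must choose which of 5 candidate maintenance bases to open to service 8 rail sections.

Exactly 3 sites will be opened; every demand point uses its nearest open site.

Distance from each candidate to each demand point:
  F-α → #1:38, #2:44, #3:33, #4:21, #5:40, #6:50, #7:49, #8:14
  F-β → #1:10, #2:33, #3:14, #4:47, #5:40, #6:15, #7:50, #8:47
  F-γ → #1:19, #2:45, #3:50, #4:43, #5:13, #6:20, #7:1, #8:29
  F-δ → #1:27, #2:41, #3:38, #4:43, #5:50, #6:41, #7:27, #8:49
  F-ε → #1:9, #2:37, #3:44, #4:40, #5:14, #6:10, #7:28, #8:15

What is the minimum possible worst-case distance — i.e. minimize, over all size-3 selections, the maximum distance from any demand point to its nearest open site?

Open {F-α, F-β, F-γ}.
  Farthest demand point is #2 at distance 33 (to F-β); all others are ≤ 33.
With {F-α, F-β, F-ε} the worst case is 33.
With {F-α, F-γ, F-ε} the worst case is 37.
No size-3 selection achieves below 33.

33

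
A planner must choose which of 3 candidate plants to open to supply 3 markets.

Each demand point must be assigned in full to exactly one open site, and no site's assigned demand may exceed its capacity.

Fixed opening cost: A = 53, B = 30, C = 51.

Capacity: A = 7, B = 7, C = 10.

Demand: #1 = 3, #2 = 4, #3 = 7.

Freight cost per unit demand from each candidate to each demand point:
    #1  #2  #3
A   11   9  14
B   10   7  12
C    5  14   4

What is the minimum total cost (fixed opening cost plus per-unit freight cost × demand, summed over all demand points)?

Open {B, C}; cheapest assignment that respects the capacities:
  B (cap 7, load 4): #2 — cost 4×7 = 28
  C (cap 10, load 10): #1, #3 — cost 3×5 + 7×4 = 43
  Shipping 71, fixed 81 → total 152.
  Any other capacity-feasible assignment to {B, C} ships for at least 71.
Compare {A, C}: its best feasible assignment gives total 183.
Compare {A, B, C}: its best feasible assignment gives total 205.
Every other set of open sites that can feasibly serve all demand totals ≥ 183 even under its best assignment. Minimum: 152.

152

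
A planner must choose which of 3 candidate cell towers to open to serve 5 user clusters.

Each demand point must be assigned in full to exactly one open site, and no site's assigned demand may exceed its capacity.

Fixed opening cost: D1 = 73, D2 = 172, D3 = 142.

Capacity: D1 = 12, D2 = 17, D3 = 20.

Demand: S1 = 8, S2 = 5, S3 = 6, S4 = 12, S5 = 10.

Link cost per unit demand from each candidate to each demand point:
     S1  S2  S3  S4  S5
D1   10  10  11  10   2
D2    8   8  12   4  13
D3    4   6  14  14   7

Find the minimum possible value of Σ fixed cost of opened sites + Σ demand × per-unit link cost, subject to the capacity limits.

601

Open {D1, D2, D3}; cheapest assignment that respects the capacities:
  D1 (cap 12, load 10): S5 — cost 10×2 = 20
  D2 (cap 17, load 12): S4 — cost 12×4 = 48
  D3 (cap 20, load 19): S1, S2, S3 — cost 8×4 + 5×6 + 6×14 = 146
  Shipping 214, fixed 387 → total 601.
  Any other capacity-feasible assignment to {D1, D2, D3} ships for at least 214.
Total demand is 41 and no other set of sites has combined capacity ≥ 41, so {D1, D2, D3} is the only feasible choice of open sites. Minimum: 601.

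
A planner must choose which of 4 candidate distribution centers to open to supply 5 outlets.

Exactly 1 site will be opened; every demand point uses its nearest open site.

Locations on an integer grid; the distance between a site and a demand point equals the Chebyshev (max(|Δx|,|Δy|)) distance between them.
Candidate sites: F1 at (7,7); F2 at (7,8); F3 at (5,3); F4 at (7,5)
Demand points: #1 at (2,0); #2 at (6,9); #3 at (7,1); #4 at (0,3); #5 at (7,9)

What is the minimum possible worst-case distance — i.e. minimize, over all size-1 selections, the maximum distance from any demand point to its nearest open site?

Open {F3}.
  Farthest demand point is #2 at distance 6 (to F3); all others are ≤ 6.
With {F1} the worst case is 7.
With {F4} the worst case is 7.
No size-1 selection achieves below 6.

6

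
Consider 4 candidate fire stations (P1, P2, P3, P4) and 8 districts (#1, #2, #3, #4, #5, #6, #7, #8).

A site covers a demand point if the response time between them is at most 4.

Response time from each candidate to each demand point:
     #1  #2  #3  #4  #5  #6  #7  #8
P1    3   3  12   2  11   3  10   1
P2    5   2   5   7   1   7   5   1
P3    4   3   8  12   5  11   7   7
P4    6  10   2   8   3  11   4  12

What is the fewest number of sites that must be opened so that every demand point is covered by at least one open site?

Coverage sets (demand points within 4 of each site):
  P1: {#1, #2, #4, #6, #8}
  P2: {#2, #5, #8}
  P3: {#1, #2}
  P4: {#3, #5, #7}
No single site covers all 8 demand points.
But {P1, P4} covers everything, so the minimum is 2.

2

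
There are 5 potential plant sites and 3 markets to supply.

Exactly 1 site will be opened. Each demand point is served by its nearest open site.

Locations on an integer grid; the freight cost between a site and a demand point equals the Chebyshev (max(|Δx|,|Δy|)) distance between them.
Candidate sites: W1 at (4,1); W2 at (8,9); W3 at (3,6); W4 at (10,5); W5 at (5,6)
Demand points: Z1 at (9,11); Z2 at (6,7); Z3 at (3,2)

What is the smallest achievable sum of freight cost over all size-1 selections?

Open {W5}.
  Z1→W5 5, Z2→W5 1, Z3→W5 4  ⇒ total 10.
Compare {W2}: total 11.
Compare {W3}: total 13.
No size-1 selection does better; minimum is 10.

10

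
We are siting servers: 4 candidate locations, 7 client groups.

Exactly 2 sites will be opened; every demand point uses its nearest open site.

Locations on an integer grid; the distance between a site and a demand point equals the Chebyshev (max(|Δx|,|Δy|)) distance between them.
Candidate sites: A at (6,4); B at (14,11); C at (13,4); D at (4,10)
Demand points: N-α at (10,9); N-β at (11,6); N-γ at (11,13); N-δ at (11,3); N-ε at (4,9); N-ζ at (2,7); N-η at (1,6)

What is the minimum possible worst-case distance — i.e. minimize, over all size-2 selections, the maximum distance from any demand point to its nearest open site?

5

Open {A, B}.
  Farthest demand point is N-β at distance 5 (to A); all others are ≤ 5.
With {A, D} the worst case is 7.
With {B, D} the worst case is 7.
No size-2 selection achieves below 5.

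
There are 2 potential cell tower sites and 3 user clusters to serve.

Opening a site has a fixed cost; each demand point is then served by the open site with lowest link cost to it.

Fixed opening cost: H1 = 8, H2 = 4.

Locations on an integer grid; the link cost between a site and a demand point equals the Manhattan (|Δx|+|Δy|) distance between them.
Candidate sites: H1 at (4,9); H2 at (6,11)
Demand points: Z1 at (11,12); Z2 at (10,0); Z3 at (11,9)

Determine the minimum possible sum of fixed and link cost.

Open {H2}: assign each demand point to its cheapest open site.
  Z1→H2 6, Z2→H2 15, Z3→H2 7
  link cost 28, fixed 4 → total 32.
Compare {H1}: link cost 32 + fixed 8 = 40.
Compare {H1, H2}: link cost 28 + fixed 12 = 40.

32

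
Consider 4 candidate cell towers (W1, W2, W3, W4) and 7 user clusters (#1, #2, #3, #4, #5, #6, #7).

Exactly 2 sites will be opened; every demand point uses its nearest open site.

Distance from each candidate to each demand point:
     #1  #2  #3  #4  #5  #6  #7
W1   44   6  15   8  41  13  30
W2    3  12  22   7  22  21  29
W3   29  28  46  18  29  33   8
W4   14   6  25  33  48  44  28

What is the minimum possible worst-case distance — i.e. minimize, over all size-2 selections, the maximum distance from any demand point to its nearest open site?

22

Open {W2, W3}.
  Farthest demand point is #3 at distance 22 (to W2); all others are ≤ 22.
With {W2, W4} the worst case is 28.
With {W1, W2} the worst case is 29.
No size-2 selection achieves below 22.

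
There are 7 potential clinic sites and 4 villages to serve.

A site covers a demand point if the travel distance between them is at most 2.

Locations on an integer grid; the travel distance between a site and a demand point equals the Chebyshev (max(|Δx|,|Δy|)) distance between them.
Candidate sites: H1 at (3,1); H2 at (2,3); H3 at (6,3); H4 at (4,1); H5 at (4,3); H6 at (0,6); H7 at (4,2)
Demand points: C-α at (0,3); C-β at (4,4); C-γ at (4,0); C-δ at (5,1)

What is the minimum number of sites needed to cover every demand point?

Coverage sets (demand points within 2 of each site):
  H1: {C-γ, C-δ}
  H2: {C-α, C-β}
  H3: {C-β, C-δ}
  H4: {C-γ, C-δ}
  H5: {C-β, C-δ}
  H6: {}
  H7: {C-β, C-γ, C-δ}
No single site covers all 4 demand points.
But {H1, H2} covers everything, so the minimum is 2.

2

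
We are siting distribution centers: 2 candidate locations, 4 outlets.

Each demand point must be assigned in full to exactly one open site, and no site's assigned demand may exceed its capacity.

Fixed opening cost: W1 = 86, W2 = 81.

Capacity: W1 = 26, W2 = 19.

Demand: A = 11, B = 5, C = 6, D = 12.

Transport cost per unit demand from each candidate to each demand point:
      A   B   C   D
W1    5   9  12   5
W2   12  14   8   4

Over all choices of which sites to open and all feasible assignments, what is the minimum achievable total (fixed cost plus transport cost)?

Open {W1, W2}; cheapest assignment that respects the capacities:
  W1 (cap 26, load 16): A, B — cost 11×5 + 5×9 = 100
  W2 (cap 19, load 18): C, D — cost 6×8 + 12×4 = 96
  Shipping 196, fixed 167 → total 363.
  Any other capacity-feasible assignment to {W1, W2} ships for at least 196.
Total demand is 34 and no other set of sites has combined capacity ≥ 34, so {W1, W2} is the only feasible choice of open sites. Minimum: 363.

363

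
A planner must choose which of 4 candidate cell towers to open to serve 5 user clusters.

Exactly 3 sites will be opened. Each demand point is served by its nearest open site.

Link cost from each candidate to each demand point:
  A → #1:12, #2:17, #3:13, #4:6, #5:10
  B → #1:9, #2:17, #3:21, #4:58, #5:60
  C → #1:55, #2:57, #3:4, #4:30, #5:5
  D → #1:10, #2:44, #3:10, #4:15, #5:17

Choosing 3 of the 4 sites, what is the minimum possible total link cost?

41

Open {A, B, C}.
  #1→B 9, #2→A 17, #3→C 4, #4→A 6, #5→C 5  ⇒ total 41.
Compare {A, C, D}: total 42.
Compare {B, C, D}: total 50.
No size-3 selection does better; minimum is 41.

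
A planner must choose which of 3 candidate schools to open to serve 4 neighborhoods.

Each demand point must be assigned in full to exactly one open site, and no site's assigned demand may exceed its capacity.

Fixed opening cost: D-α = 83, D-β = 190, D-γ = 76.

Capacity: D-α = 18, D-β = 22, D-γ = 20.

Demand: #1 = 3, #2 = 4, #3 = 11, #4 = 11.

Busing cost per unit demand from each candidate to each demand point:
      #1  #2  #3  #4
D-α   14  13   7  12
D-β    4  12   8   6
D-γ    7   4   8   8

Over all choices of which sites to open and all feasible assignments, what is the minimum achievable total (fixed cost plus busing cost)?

361

Open {D-α, D-γ}; cheapest assignment that respects the capacities:
  D-α (cap 18, load 11): #3 — cost 11×7 = 77
  D-γ (cap 20, load 18): #1, #2, #4 — cost 3×7 + 4×4 + 11×8 = 125
  Shipping 202, fixed 159 → total 361.
  Any other capacity-feasible assignment to {D-α, D-γ} ships for at least 202.
Compare {D-β, D-γ}: its best feasible assignment gives total 448.
Compare {D-α, D-β}: its best feasible assignment gives total 476.
Every other set of open sites that can feasibly serve all demand totals ≥ 448 even under its best assignment. Minimum: 361.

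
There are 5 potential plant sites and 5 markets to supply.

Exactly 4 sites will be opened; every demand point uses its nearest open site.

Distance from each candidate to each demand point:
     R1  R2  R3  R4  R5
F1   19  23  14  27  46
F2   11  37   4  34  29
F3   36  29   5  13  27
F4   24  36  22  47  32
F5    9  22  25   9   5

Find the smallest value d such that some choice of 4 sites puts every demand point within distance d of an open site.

22

Open {F1, F2, F3, F5}.
  Farthest demand point is R2 at distance 22 (to F5); all others are ≤ 22.
With {F1, F2, F4, F5} the worst case is 22.
With {F1, F3, F4, F5} the worst case is 22.
No size-4 selection achieves below 22.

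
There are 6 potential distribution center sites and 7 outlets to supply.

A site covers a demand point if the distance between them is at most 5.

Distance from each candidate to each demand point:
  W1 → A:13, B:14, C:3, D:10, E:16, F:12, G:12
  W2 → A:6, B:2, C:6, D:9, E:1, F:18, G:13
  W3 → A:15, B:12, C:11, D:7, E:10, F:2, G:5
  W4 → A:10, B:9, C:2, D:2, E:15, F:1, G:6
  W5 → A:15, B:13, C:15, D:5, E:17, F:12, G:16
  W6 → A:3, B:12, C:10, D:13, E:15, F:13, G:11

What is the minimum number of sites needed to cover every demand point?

4

Coverage sets (demand points within 5 of each site):
  W1: {C}
  W2: {B, E}
  W3: {F, G}
  W4: {C, D, F}
  W5: {D}
  W6: {A}
No 3 sites suffice: every size-3 union leaves at least one demand point uncovered.
But {W2, W3, W4, W6} covers everything, so the minimum is 4.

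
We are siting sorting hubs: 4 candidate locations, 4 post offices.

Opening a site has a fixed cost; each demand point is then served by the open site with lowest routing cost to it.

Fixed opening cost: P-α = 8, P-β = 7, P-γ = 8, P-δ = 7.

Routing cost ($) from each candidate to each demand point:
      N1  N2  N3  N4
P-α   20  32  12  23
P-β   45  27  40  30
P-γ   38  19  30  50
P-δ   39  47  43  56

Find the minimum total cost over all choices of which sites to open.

Open {P-α, P-γ}: assign each demand point to its cheapest open site.
  N1→P-α 20, N2→P-γ 19, N3→P-α 12, N4→P-α 23
  routing cost 74, fixed 16 → total 90.
Compare {P-α}: routing cost 87 + fixed 8 = 95.
Compare {P-α, P-β}: routing cost 82 + fixed 15 = 97.
Compare {P-α, P-β, P-γ}: routing cost 74 + fixed 23 = 97.
All other subsets cost ≥ 95. Minimum total cost: 90.

90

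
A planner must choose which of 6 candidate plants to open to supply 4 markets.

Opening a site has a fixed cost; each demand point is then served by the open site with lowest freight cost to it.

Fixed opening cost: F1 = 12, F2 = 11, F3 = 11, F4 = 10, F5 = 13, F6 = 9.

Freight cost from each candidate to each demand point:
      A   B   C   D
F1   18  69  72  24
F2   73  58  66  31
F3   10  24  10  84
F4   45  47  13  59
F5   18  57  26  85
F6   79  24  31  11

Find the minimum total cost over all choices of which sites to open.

Open {F3, F6}: assign each demand point to its cheapest open site.
  A→F3 10, B→F3 24, C→F3 10, D→F6 11
  freight cost 55, fixed 20 → total 75.
Compare {F3, F4, F6}: freight cost 55 + fixed 30 = 85.
Compare {F2, F3, F6}: freight cost 55 + fixed 31 = 86.
Compare {F1, F3, F6}: freight cost 55 + fixed 32 = 87.
All other subsets cost ≥ 85. Minimum total cost: 75.

75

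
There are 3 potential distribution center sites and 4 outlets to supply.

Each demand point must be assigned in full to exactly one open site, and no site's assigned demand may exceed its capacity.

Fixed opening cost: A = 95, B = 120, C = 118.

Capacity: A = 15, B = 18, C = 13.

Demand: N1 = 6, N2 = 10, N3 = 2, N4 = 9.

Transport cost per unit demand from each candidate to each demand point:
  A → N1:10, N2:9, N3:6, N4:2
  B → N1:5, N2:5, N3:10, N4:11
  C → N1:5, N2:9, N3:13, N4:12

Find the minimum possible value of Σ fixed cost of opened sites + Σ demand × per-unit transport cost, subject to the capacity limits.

325

Open {A, B}; cheapest assignment that respects the capacities:
  A (cap 15, load 11): N3, N4 — cost 2×6 + 9×2 = 30
  B (cap 18, load 16): N1, N2 — cost 6×5 + 10×5 = 80
  Shipping 110, fixed 215 → total 325.
  Any other capacity-feasible assignment to {A, B} ships for at least 110.
Compare {A, C}: its best feasible assignment gives total 407.
Compare {A, B, C}: its best feasible assignment gives total 443.
Every other set of open sites that can feasibly serve all demand totals ≥ 407 even under its best assignment. Minimum: 325.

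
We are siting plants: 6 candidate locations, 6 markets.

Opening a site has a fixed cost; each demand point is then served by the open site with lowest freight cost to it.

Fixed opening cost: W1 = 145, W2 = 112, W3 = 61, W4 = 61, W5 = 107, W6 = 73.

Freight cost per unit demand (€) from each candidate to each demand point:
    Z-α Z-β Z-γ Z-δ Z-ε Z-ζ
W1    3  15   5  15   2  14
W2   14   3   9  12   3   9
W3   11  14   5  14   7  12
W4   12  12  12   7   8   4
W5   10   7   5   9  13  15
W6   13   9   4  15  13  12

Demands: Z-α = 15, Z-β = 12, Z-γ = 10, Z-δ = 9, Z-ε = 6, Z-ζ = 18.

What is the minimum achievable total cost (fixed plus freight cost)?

592

Open {W1, W4}: assign each demand point to its cheapest open site.
  Z-α→W1 15×3=45, Z-β→W4 12×12=144, Z-γ→W1 10×5=50, Z-δ→W4 9×7=63, Z-ε→W1 6×2=12, Z-ζ→W4 18×4=72
  freight cost 386, fixed 206 → total 592.
Compare {W1, W2, W4}: freight cost 278 + fixed 318 = 596.
Compare {W1, W4, W6}: freight cost 340 + fixed 279 = 619.
Compare {W2, W4}: freight cost 459 + fixed 173 = 632.
All other subsets cost ≥ 596. Minimum total cost: 592.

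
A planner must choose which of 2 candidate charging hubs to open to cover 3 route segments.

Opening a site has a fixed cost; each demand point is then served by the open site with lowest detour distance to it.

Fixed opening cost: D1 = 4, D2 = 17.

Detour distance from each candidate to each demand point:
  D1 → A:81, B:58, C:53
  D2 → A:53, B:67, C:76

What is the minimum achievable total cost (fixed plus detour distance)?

Open {D1, D2}: assign each demand point to its cheapest open site.
  A→D2 53, B→D1 58, C→D1 53
  detour distance 164, fixed 21 → total 185.
Compare {D1}: detour distance 192 + fixed 4 = 196.
Compare {D2}: detour distance 196 + fixed 17 = 213.

185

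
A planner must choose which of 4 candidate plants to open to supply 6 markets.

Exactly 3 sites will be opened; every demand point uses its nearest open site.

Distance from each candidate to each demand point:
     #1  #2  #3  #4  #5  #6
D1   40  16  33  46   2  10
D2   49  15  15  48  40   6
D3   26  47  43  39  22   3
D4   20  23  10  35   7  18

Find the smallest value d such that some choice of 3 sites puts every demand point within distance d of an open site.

Open {D1, D2, D4}.
  Farthest demand point is #4 at distance 35 (to D4); all others are ≤ 35.
With {D1, D3, D4} the worst case is 35.
With {D2, D3, D4} the worst case is 35.
No size-3 selection achieves below 35.

35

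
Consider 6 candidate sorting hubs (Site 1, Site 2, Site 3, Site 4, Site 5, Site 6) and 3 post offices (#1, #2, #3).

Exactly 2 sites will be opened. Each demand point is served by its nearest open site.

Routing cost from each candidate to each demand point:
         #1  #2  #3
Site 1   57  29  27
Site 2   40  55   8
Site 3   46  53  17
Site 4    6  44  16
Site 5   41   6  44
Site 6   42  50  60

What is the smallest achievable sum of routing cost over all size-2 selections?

Open {Site 4, Site 5}.
  #1→Site 4 6, #2→Site 5 6, #3→Site 4 16  ⇒ total 28.
Compare {Site 1, Site 4}: total 51.
Compare {Site 2, Site 5}: total 54.
No size-2 selection does better; minimum is 28.

28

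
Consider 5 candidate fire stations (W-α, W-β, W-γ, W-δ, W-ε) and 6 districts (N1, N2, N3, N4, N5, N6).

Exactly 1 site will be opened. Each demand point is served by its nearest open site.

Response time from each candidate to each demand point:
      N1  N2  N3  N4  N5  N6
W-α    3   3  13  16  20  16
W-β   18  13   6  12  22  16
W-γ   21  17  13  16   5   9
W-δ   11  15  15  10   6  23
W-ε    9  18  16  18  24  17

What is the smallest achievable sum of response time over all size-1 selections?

71

Open {W-α}.
  N1→W-α 3, N2→W-α 3, N3→W-α 13, N4→W-α 16, N5→W-α 20, N6→W-α 16  ⇒ total 71.
Compare {W-δ}: total 80.
Compare {W-γ}: total 81.
No size-1 selection does better; minimum is 71.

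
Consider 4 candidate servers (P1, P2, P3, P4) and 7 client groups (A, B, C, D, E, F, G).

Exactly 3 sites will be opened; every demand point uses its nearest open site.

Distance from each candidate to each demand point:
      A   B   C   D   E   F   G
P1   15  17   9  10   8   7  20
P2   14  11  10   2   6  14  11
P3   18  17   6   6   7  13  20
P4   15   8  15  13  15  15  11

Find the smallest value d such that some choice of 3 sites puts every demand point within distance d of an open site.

Open {P1, P2, P3}.
  Farthest demand point is A at distance 14 (to P2); all others are ≤ 14.
With {P1, P2, P4} the worst case is 14.
With {P2, P3, P4} the worst case is 14.
No size-3 selection achieves below 14.

14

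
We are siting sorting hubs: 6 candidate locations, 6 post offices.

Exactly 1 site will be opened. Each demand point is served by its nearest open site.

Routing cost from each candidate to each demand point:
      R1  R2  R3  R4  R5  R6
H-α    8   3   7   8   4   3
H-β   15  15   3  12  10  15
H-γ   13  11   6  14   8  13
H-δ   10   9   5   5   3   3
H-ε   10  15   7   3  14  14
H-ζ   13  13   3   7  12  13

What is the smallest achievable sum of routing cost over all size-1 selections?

Open {H-α}.
  R1→H-α 8, R2→H-α 3, R3→H-α 7, R4→H-α 8, R5→H-α 4, R6→H-α 3  ⇒ total 33.
Compare {H-δ}: total 35.
Compare {H-ζ}: total 61.
No size-1 selection does better; minimum is 33.

33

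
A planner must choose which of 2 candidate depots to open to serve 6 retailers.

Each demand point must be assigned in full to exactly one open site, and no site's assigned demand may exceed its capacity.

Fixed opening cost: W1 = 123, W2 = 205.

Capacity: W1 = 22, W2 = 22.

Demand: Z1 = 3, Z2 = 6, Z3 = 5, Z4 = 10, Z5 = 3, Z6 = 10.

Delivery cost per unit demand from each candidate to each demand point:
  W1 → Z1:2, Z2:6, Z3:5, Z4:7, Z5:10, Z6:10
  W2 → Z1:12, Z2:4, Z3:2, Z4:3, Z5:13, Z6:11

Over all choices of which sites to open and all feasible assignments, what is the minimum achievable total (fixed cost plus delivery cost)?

528

Open {W1, W2}; cheapest assignment that respects the capacities:
  W1 (cap 22, load 16): Z1, Z5, Z6 — cost 3×2 + 3×10 + 10×10 = 136
  W2 (cap 22, load 21): Z2, Z3, Z4 — cost 6×4 + 5×2 + 10×3 = 64
  Shipping 200, fixed 328 → total 528.
  Any other capacity-feasible assignment to {W1, W2} ships for at least 200.
Total demand is 37 and no other set of sites has combined capacity ≥ 37, so {W1, W2} is the only feasible choice of open sites. Minimum: 528.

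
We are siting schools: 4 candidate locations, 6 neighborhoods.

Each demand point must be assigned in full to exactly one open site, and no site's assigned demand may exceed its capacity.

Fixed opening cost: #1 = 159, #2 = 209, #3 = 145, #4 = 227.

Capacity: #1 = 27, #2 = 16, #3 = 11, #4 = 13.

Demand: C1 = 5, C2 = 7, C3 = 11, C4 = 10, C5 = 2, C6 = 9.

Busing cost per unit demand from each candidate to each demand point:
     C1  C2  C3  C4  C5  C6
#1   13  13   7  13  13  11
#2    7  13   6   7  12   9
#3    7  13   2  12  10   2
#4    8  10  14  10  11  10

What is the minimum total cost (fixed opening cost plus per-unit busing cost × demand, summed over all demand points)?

Open {#1, #2, #3}; cheapest assignment that respects the capacities:
  #1 (cap 27, load 18): C2, C3 — cost 7×13 + 11×7 = 168
  #2 (cap 16, load 15): C1, C4 — cost 5×7 + 10×7 = 105
  #3 (cap 11, load 11): C5, C6 — cost 2×10 + 9×2 = 38
  Shipping 311, fixed 513 → total 824.
  Any other capacity-feasible assignment to {#1, #2, #3} ships for at least 311.
Compare {#1, #3, #4}: its best feasible assignment gives total 886.
Compare {#1, #2, #4}: its best feasible assignment gives total 968.
Every other set of open sites that can feasibly serve all demand totals ≥ 886 even under its best assignment. Minimum: 824.

824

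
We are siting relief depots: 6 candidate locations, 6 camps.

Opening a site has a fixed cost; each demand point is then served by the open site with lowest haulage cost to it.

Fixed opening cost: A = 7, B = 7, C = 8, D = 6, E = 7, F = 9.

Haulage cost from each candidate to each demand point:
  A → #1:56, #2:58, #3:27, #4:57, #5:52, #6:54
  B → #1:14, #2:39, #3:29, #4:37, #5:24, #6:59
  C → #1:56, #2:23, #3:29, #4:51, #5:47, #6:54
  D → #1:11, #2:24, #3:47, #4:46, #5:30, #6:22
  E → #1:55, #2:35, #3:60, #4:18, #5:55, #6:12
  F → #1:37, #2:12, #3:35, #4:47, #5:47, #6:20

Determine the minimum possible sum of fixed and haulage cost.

Open {B, E, F}: assign each demand point to its cheapest open site.
  #1→B 14, #2→F 12, #3→B 29, #4→E 18, #5→B 24, #6→E 12
  haulage cost 109, fixed 23 → total 132.
Compare {B, D, E, F}: haulage cost 106 + fixed 29 = 135.
Compare {A, B, E, F}: haulage cost 107 + fixed 30 = 137.
Compare {B, D, E}: haulage cost 118 + fixed 20 = 138.
All other subsets cost ≥ 135. Minimum total cost: 132.

132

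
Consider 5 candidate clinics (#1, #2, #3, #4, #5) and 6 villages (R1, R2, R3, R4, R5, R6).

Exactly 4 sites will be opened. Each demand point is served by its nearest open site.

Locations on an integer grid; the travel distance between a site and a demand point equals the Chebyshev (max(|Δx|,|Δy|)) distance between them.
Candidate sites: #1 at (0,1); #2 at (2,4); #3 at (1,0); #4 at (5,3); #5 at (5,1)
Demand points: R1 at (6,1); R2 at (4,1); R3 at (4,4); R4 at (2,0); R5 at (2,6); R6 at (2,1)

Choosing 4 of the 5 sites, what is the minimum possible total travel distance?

7

Open {#2, #3, #4, #5}.
  R1→#5 1, R2→#5 1, R3→#4 1, R4→#3 1, R5→#2 2, R6→#3 1  ⇒ total 7.
Compare {#1, #2, #3, #5}: total 8.
Compare {#1, #3, #4, #5}: total 8.
No size-4 selection does better; minimum is 7.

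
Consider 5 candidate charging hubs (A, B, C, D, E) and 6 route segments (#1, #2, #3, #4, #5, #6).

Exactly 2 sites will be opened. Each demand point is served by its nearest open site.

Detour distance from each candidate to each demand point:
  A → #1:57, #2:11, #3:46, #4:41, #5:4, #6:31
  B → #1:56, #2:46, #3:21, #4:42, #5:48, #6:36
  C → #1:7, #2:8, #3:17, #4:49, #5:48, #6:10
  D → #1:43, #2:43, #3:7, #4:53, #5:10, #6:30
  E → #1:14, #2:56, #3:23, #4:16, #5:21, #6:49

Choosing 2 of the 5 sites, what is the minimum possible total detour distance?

79

Open {C, E}.
  #1→C 7, #2→C 8, #3→C 17, #4→E 16, #5→E 21, #6→C 10  ⇒ total 79.
Compare {A, C}: total 87.
Compare {C, D}: total 91.
No size-2 selection does better; minimum is 79.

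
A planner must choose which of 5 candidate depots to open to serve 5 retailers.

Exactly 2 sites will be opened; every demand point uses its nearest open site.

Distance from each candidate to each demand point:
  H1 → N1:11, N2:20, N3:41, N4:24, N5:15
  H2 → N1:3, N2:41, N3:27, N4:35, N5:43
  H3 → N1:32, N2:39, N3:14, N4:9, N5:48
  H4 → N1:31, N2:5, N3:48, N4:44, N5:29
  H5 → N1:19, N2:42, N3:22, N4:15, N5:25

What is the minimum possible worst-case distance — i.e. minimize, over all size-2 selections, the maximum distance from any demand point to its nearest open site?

Open {H1, H3}.
  Farthest demand point is N2 at distance 20 (to H1); all others are ≤ 20.
With {H1, H5} the worst case is 22.
With {H4, H5} the worst case is 25.
No size-2 selection achieves below 20.

20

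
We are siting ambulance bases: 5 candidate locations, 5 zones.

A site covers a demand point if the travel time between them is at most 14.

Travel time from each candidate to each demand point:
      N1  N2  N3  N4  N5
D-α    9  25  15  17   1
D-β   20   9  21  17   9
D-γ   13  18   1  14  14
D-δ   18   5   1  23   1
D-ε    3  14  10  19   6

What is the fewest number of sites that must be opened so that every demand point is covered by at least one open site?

Coverage sets (demand points within 14 of each site):
  D-α: {N1, N5}
  D-β: {N2, N5}
  D-γ: {N1, N3, N4, N5}
  D-δ: {N2, N3, N5}
  D-ε: {N1, N2, N3, N5}
No single site covers all 5 demand points.
But {D-β, D-γ} covers everything, so the minimum is 2.

2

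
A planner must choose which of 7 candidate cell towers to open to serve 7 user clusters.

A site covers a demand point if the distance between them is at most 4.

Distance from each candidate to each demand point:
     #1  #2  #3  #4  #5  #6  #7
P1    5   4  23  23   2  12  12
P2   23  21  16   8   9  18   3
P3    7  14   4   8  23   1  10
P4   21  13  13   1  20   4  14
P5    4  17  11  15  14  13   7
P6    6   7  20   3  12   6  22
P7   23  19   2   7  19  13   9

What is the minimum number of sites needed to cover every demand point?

5

Coverage sets (demand points within 4 of each site):
  P1: {#2, #5}
  P2: {#7}
  P3: {#3, #6}
  P4: {#4, #6}
  P5: {#1}
  P6: {#4}
  P7: {#3}
No 4 sites suffice: every size-4 union leaves at least one demand point uncovered.
But {P1, P2, P3, P4, P5} covers everything, so the minimum is 5.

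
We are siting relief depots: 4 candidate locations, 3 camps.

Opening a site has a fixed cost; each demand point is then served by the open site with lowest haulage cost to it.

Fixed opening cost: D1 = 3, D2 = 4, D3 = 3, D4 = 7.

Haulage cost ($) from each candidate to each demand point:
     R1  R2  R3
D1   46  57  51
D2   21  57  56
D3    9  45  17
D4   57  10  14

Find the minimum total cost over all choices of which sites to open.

Open {D3, D4}: assign each demand point to its cheapest open site.
  R1→D3 9, R2→D4 10, R3→D4 14
  haulage cost 33, fixed 10 → total 43.
Compare {D1, D3, D4}: haulage cost 33 + fixed 13 = 46.
Compare {D2, D3, D4}: haulage cost 33 + fixed 14 = 47.
Compare {D1, D2, D3, D4}: haulage cost 33 + fixed 17 = 50.
All other subsets cost ≥ 46. Minimum total cost: 43.

43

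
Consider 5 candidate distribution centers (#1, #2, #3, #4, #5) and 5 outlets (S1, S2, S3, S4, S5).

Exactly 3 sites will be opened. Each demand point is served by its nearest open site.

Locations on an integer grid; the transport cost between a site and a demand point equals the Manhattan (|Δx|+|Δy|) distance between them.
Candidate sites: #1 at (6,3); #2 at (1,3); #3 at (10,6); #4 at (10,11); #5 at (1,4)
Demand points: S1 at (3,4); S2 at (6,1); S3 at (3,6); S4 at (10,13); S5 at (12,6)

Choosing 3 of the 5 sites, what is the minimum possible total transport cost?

Open {#1, #3, #4}.
  S1→#1 4, S2→#1 2, S3→#1 6, S4→#4 2, S5→#3 2  ⇒ total 16.
Compare {#1, #3, #5}: total 17.
Compare {#1, #4, #5}: total 17.
No size-3 selection does better; minimum is 16.

16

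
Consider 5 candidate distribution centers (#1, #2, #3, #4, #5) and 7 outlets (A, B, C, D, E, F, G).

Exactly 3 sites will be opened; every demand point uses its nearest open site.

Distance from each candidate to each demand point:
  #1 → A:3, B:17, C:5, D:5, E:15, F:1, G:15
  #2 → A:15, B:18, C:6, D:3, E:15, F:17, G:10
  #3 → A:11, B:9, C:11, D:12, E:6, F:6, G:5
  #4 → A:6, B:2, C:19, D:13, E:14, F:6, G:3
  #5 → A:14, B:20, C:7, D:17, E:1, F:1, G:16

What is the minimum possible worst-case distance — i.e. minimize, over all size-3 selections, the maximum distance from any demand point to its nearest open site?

5

Open {#1, #4, #5}.
  Farthest demand point is C at distance 5 (to #1); all others are ≤ 5.
With {#1, #3, #4} the worst case is 6.
With {#2, #3, #4} the worst case is 6.
No size-3 selection achieves below 5.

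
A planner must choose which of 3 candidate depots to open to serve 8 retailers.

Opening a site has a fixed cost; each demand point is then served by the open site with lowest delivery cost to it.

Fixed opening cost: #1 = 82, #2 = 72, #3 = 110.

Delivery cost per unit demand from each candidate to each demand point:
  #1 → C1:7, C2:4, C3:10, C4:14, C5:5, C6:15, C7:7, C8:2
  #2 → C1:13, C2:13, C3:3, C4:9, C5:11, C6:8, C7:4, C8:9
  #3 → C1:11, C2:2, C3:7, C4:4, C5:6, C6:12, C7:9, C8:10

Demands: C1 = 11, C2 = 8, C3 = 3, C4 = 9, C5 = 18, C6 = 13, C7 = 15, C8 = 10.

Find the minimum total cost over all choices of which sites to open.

627

Open {#1, #2}: assign each demand point to its cheapest open site.
  C1→#1 11×7=77, C2→#1 8×4=32, C3→#2 3×3=9, C4→#2 9×9=81, C5→#1 18×5=90, C6→#2 13×8=104, C7→#2 15×4=60, C8→#1 10×2=20
  delivery cost 473, fixed 154 → total 627.
Compare {#1, #2, #3}: delivery cost 412 + fixed 264 = 676.
Compare {#1, #3}: delivery cost 521 + fixed 192 = 713.
Compare {#2, #3}: delivery cost 544 + fixed 182 = 726.
All other subsets cost ≥ 676. Minimum total cost: 627.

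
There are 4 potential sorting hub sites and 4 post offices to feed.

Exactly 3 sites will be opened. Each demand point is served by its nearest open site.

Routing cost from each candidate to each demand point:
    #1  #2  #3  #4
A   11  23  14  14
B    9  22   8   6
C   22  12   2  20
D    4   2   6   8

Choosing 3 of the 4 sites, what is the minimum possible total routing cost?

14

Open {B, C, D}.
  #1→D 4, #2→D 2, #3→C 2, #4→B 6  ⇒ total 14.
Compare {A, C, D}: total 16.
Compare {A, B, D}: total 18.
No size-3 selection does better; minimum is 14.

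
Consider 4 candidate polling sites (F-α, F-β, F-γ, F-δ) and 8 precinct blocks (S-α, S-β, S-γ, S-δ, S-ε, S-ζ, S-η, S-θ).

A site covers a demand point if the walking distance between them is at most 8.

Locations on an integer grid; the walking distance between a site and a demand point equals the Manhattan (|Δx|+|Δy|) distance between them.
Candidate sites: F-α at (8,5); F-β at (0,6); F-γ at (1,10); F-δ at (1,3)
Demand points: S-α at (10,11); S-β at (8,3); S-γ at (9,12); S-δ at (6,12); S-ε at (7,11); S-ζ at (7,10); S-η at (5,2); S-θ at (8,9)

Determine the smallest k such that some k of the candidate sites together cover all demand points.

2

Coverage sets (demand points within 8 of each site):
  F-α: {S-α, S-β, S-γ, S-ε, S-ζ, S-η, S-θ}
  F-β: {}
  F-γ: {S-δ, S-ε, S-ζ, S-θ}
  F-δ: {S-β, S-η}
No single site covers all 8 demand points.
But {F-α, F-γ} covers everything, so the minimum is 2.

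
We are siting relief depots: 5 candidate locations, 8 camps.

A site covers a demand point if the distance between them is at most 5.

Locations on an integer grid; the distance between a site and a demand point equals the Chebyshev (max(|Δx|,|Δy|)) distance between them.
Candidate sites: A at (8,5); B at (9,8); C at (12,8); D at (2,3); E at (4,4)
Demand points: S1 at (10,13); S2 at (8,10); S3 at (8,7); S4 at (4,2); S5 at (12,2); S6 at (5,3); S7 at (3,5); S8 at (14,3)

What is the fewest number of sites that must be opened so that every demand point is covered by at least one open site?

Coverage sets (demand points within 5 of each site):
  A: {S2, S3, S4, S5, S6, S7}
  B: {S1, S2, S3, S6, S8}
  C: {S1, S2, S3, S8}
  D: {S4, S6, S7}
  E: {S3, S4, S6, S7}
No single site covers all 8 demand points.
But {A, B} covers everything, so the minimum is 2.

2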